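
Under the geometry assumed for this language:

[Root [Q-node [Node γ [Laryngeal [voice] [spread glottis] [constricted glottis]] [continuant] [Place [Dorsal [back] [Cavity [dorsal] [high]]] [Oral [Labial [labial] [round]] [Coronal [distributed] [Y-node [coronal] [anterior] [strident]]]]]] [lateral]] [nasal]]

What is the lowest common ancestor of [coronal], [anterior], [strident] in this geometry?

Y-node

[coronal]: Root / Q-node / Node γ / Place / Oral / Coronal / Y-node / [coronal].
[anterior]: Root / Q-node / Node γ / Place / Oral / Coronal / Y-node / [anterior].
[strident]: Root / Q-node / Node γ / Place / Oral / Coronal / Y-node / [strident].
The listed terminals split across distinct daughters of Y-node, so Y-node itself is the smallest node containing them all.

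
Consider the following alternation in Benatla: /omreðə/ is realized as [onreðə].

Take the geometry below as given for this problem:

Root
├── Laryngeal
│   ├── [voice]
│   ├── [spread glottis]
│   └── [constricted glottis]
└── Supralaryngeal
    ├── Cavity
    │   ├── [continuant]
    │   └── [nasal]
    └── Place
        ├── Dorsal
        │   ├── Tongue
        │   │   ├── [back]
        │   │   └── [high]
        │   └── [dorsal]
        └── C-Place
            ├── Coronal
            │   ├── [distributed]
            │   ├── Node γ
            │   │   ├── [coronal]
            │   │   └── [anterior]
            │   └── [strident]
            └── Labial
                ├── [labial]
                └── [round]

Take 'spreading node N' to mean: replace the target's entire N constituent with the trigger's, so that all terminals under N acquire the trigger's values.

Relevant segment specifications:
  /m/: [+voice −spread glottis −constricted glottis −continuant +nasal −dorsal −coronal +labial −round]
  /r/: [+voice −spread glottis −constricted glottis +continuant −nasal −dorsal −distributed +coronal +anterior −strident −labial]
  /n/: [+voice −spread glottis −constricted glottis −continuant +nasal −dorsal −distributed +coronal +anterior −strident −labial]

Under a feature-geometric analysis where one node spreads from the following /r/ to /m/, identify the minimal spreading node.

C-Place

Comparing /m/ with its surface form [n], the features that change are [labial], [round], [coronal], [anterior], [distributed], [strident].
These terminals are all dominated by C-Place, and no proper subconstituent of C-Place covers them all; C-Place is their lowest common ancestor.
Delinking /m/'s C-Place and associating /r/'s C-Place gives precisely the feature bundle of [n].
Features on which the two segments disagree outside C-Place, such as [continuant], [nasal], are unchanged — nothing dominating them spread, and C-Place is the minimal sufficient constituent.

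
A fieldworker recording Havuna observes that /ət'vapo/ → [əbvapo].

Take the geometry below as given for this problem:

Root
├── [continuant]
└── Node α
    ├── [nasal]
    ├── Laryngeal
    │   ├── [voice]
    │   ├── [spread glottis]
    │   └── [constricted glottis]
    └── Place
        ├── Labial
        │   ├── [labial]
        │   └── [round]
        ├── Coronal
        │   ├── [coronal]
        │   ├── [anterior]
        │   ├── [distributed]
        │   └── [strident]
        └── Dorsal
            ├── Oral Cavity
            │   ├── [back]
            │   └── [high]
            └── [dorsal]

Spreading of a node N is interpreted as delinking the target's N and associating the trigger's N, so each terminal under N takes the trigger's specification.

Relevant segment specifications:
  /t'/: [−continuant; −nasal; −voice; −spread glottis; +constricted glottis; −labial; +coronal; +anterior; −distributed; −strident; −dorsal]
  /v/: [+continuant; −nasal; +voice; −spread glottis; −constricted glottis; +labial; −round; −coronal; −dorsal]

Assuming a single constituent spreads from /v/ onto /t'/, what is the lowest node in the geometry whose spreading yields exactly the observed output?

Comparing /t'/ with its surface form [b], the features that change are [voice], [constricted glottis], [labial], [round], [coronal], [anterior], [distributed], [strident].
In this geometry the lowest node dominating all of them is Node α: every daughter of Node α dominates only a proper subset, so no lower node suffices.
If Node α spreads, every terminal under it takes /v/'s value, producing [b] as observed.
Since [continuant] is preserved even though /v/ disagrees there, no node above Node α spread.

Node α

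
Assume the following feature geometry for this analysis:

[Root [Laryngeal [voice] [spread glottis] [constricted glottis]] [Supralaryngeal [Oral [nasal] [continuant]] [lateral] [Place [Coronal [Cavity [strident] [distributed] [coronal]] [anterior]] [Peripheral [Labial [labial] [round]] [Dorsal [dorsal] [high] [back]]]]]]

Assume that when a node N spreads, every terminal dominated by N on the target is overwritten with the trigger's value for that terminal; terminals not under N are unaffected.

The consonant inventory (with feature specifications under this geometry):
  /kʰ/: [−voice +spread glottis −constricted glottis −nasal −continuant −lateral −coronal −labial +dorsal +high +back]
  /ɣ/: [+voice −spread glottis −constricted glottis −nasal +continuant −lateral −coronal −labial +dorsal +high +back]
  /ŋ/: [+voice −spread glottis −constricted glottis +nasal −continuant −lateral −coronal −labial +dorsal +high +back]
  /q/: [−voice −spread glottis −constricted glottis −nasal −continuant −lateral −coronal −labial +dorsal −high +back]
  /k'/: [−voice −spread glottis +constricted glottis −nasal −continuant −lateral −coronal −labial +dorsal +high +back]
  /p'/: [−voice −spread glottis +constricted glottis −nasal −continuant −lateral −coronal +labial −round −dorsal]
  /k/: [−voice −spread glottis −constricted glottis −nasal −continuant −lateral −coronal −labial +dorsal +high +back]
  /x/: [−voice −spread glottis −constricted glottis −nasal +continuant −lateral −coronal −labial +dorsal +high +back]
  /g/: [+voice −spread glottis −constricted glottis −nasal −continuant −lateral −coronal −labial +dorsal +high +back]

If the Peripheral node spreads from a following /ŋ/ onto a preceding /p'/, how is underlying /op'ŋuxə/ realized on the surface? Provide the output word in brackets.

The Peripheral node dominates the terminals [labial], [round], [dorsal], [high], [back].
Spreading Peripheral from /ŋ/ onto /p'/ replaces those values with /ŋ/'s: [−labial], [+dorsal], [+high], [+back]. Features outside Peripheral ([voice], [spread glottis], [constricted glottis], …) stay as in /p'/.
This feature bundle is that of [k'], so /op'ŋuxə/ surfaces as [ok'ŋuxə].

[ok'ŋuxə]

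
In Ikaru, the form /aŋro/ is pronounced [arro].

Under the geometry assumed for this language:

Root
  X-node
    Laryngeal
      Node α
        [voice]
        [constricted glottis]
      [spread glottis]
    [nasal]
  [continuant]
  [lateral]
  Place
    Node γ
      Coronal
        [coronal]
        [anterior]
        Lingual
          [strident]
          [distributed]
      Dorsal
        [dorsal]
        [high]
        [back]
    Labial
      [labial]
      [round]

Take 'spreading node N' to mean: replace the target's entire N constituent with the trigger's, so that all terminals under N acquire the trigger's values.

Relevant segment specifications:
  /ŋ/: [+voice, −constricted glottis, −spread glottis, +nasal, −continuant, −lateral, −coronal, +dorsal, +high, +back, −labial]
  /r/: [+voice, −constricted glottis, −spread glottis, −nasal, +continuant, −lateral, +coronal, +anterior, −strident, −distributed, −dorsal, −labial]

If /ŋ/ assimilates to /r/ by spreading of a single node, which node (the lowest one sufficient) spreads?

/ŋ/ and [r] differ in [nasal], [continuant], [coronal], [anterior], [distributed], [strident], [dorsal], [high], [back]; every other specified feature is identical.
In this geometry the lowest node dominating all of them is Root: every daughter of Root dominates only a proper subset, so no lower node suffices.
If Root spreads, every terminal under it takes /r/'s value, producing [r] as observed.

Root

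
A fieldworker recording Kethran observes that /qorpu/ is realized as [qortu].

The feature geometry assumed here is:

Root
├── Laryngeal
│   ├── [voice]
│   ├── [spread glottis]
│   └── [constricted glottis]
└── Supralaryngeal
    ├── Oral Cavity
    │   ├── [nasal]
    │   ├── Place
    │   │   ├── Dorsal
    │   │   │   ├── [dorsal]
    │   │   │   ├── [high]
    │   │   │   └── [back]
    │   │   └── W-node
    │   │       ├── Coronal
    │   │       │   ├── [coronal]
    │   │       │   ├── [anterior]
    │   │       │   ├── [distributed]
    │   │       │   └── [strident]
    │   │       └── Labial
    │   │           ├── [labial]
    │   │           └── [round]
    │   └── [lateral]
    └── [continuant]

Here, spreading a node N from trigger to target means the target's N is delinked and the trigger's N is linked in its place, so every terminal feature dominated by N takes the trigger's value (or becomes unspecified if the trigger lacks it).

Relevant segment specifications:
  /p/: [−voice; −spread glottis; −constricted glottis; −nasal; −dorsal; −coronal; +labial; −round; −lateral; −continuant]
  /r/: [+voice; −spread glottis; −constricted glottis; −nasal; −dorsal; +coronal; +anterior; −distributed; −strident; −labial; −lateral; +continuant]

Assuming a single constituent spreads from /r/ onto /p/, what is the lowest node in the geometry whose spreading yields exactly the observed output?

W-node

/p/ and [t] differ in [labial], [round], [coronal], [anterior], [distributed], [strident]; every other specified feature is identical.
These terminals are all dominated by W-node, and no proper subconstituent of W-node covers them all; W-node is their lowest common ancestor.
Delinking /p/'s W-node and associating /r/'s W-node gives precisely the feature bundle of [t].
Features on which the two segments disagree outside W-node, such as [voice], [continuant], are unchanged — nothing dominating them spread, and W-node is the minimal sufficient constituent.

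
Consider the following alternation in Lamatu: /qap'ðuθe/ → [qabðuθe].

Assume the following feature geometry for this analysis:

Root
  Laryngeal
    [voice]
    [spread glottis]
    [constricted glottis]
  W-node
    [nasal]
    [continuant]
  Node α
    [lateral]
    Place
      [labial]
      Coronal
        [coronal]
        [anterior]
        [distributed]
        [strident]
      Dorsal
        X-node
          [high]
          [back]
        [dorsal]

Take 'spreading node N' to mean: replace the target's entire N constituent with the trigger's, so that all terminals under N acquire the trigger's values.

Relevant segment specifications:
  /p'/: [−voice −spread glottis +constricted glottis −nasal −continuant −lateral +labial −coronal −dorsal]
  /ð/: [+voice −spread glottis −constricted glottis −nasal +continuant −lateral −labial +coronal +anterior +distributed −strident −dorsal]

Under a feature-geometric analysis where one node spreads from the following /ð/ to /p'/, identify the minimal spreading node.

Laryngeal

Comparing /p'/ with its surface form [b], the features that change are [voice], [constricted glottis].
The smallest constituent containing every changed terminal is Laryngeal — each of its daughters lacks at least one of the affected features.
Delinking /p'/'s Laryngeal and associating /ð/'s Laryngeal gives precisely the feature bundle of [b].
Had Root spread, [continuant], [labial] would have taken /ð/'s values; they stay as in /p'/, confirming the spreading constituent is exactly Laryngeal.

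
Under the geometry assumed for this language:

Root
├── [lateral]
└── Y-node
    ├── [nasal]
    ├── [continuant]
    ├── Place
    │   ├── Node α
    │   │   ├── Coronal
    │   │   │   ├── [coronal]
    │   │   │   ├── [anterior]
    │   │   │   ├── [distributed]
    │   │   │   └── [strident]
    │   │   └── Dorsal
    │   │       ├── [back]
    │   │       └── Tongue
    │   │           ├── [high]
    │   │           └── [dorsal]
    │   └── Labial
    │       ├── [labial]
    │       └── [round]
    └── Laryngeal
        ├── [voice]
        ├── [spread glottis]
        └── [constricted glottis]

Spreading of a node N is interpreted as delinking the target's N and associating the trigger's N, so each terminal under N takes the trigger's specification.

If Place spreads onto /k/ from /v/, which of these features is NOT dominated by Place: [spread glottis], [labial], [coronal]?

[spread glottis]

Under this geometry, Place contains [coronal], [anterior], [distributed], [strident], [back], [high], [dorsal], [labial], [round].
Of the listed options, [labial], [coronal] are among these and would be overwritten by spreading Place.
[spread glottis] attaches under Laryngeal, not under Place, so /k/ retains its own value for [spread glottis].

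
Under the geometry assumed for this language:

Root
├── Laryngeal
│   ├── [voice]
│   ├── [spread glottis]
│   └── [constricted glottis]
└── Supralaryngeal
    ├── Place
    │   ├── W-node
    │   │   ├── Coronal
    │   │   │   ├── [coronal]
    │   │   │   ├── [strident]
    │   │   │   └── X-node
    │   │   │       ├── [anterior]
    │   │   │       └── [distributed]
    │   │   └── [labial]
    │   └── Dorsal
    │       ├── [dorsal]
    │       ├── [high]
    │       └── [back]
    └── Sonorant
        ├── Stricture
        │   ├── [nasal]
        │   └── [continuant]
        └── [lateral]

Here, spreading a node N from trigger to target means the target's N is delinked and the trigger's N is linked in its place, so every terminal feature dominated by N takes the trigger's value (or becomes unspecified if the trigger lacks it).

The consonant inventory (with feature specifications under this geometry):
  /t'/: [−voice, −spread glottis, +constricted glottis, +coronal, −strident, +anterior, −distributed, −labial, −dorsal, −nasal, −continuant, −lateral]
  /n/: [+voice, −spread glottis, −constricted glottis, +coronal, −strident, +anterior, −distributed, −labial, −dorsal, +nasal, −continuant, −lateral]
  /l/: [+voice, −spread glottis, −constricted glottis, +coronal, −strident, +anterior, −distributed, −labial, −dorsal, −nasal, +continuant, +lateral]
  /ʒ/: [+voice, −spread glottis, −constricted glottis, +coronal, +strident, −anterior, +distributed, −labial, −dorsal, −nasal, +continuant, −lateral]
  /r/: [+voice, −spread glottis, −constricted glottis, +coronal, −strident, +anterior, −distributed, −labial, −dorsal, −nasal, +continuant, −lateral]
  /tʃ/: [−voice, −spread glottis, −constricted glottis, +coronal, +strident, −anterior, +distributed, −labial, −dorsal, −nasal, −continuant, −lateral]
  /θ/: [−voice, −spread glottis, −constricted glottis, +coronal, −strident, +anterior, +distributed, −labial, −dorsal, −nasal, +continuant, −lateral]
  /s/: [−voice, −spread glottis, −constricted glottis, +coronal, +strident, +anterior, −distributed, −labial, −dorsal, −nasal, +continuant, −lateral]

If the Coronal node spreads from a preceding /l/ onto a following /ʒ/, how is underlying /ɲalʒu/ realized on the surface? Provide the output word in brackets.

[ɲalru]

The Coronal node dominates the terminals [coronal], [strident], [anterior], [distributed].
After delinking /ʒ/'s Coronal and linking /l/'s, the affected terminals become [+coronal], [−strident], [+anterior], [−distributed]; [voice], [spread glottis], [constricted glottis], … (outside Coronal) are retained from /ʒ/.
Among the inventory, only /r/ has exactly this specification, giving the surface form [ɲalru].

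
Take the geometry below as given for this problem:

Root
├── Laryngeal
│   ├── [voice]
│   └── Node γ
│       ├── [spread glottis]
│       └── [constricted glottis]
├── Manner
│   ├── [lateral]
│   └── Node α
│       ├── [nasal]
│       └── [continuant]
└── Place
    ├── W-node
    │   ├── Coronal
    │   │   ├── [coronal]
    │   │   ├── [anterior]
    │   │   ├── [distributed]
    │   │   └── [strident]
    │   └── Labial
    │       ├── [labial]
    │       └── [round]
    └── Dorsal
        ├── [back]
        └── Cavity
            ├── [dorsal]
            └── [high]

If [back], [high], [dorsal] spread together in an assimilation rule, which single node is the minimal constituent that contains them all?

[back]: Root / Place / Dorsal / [back].
[high]: Root / Place / Dorsal / Cavity / [high].
[dorsal] lies under Cavity (below Place).
The lowest node appearing on every path is Dorsal; each proper daughter of Dorsal fails to dominate at least one of the listed features.

Dorsal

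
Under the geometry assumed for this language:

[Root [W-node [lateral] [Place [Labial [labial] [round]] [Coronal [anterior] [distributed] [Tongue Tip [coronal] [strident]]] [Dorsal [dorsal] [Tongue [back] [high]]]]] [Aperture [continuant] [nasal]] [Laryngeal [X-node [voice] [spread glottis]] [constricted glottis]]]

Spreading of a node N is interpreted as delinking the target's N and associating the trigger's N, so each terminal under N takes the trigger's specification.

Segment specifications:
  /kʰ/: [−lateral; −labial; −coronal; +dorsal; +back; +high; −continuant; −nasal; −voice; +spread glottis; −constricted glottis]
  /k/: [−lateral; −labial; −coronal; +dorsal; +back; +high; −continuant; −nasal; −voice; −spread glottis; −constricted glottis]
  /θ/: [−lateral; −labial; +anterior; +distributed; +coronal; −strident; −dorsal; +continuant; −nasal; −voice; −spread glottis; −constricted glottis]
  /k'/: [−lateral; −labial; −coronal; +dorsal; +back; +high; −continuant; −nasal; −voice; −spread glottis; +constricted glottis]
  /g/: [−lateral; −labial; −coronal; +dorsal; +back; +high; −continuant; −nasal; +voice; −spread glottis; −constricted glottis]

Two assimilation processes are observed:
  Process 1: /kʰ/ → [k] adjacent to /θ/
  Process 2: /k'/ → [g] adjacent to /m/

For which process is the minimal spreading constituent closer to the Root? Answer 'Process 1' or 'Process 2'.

Process 2

In Process 1, [spread glottis] changes, so the minimal spreading node is [spread glottis] at depth 3.
Process 2: the features that change are [voice], [constricted glottis]; the minimal node is Laryngeal (depth 1).
Laryngeal (depth 1) sits above [spread glottis] (depth 3), making Process 2 the one with the higher spreading node.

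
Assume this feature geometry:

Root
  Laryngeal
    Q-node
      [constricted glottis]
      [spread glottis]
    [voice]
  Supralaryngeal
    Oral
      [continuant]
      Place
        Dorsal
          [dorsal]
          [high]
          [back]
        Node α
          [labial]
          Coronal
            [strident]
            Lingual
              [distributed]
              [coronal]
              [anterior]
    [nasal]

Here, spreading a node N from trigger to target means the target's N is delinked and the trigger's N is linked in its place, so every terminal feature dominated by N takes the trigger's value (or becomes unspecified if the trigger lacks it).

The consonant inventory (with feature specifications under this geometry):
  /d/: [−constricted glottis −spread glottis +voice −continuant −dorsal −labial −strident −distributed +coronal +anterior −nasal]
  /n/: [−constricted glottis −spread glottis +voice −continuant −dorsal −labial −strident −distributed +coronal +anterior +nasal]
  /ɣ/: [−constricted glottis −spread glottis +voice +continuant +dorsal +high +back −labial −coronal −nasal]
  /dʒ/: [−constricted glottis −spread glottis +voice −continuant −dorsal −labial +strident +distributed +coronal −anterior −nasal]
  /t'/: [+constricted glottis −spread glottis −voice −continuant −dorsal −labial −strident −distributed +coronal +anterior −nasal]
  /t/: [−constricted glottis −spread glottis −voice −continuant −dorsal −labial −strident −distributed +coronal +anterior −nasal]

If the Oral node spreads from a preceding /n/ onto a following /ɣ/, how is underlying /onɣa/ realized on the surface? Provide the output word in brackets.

Oral immediately or transitively dominates [continuant], [dorsal], [high], [back], [labial], [strident], [distributed], [coronal], [anterior].
After delinking /ɣ/'s Oral and linking /n/'s, the affected terminals become [−continuant], [−dorsal], [−labial], [−strident], [−distributed], [+coronal], [+anterior]; [constricted glottis], [spread glottis], [voice], … (outside Oral) are retained from /ɣ/.
Among the inventory, only /d/ has exactly this specification, giving the surface form [onda].

[onda]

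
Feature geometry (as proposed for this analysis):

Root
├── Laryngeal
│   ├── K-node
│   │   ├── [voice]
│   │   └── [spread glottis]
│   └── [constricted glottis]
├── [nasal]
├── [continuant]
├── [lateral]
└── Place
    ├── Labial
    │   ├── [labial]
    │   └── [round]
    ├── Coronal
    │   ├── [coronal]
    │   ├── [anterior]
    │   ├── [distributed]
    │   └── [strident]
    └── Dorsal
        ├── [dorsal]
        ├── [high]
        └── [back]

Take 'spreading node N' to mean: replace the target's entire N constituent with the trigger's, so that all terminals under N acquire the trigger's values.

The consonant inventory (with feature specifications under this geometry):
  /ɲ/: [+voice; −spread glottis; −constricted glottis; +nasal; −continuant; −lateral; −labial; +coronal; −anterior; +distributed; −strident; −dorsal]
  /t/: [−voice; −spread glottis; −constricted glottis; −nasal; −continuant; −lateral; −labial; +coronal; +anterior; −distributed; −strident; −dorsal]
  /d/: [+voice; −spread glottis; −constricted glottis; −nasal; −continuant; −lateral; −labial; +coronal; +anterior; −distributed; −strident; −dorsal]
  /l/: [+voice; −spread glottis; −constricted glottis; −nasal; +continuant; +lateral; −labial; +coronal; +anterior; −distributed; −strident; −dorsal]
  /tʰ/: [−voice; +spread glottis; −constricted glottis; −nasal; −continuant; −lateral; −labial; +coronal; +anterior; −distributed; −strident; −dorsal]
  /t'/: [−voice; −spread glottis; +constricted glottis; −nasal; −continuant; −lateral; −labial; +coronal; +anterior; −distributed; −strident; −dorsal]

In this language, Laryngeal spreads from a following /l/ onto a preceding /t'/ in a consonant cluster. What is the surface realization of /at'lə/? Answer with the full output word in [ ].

The Laryngeal node dominates the terminals [voice], [spread glottis], [constricted glottis].
After delinking /t'/'s Laryngeal and linking /l/'s, the affected terminals become [+voice], [−spread glottis], [−constricted glottis]; [nasal], [continuant], [lateral], … (outside Laryngeal) are retained from /t'/.
Among the inventory, only /d/ has exactly this specification, giving the surface form [adlə].

[adlə]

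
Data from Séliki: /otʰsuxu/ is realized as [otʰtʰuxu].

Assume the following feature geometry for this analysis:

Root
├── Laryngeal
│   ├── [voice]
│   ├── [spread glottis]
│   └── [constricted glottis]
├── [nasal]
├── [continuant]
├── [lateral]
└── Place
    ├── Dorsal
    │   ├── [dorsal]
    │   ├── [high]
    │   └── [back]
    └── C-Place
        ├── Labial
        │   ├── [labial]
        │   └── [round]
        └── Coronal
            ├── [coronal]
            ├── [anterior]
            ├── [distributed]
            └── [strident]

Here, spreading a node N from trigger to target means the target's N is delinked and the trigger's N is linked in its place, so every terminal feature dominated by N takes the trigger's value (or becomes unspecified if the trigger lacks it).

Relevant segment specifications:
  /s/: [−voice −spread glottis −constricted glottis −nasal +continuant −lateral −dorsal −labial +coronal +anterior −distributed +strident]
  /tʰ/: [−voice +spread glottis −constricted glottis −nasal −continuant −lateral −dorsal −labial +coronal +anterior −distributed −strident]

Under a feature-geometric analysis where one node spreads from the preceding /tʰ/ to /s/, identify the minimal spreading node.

Comparing /s/ with its surface form [tʰ], the features that change are [spread glottis], [continuant], [strident].
The smallest constituent containing every changed terminal is Root — each of its daughters lacks at least one of the affected features.
If Root spreads, every terminal under it takes /tʰ/'s value, producing [tʰ] as observed.

Root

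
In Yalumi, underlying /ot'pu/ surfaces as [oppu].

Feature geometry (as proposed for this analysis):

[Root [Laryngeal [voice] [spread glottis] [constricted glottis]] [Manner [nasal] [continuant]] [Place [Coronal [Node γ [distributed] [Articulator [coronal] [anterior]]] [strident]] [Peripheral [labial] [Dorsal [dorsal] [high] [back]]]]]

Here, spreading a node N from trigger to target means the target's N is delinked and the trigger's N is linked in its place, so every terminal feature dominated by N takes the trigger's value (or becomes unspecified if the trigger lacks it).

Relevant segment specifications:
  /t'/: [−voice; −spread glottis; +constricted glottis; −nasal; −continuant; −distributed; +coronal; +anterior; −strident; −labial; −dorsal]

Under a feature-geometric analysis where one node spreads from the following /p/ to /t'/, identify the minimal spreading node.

/t'/ and [p] differ in [constricted glottis], [labial], [coronal], [anterior], [distributed], [strident]; every other specified feature is identical.
The smallest constituent containing every changed terminal is Root — each of its daughters lacks at least one of the affected features.
Delinking /t'/'s Root and associating /p/'s Root gives precisely the feature bundle of [p].

Root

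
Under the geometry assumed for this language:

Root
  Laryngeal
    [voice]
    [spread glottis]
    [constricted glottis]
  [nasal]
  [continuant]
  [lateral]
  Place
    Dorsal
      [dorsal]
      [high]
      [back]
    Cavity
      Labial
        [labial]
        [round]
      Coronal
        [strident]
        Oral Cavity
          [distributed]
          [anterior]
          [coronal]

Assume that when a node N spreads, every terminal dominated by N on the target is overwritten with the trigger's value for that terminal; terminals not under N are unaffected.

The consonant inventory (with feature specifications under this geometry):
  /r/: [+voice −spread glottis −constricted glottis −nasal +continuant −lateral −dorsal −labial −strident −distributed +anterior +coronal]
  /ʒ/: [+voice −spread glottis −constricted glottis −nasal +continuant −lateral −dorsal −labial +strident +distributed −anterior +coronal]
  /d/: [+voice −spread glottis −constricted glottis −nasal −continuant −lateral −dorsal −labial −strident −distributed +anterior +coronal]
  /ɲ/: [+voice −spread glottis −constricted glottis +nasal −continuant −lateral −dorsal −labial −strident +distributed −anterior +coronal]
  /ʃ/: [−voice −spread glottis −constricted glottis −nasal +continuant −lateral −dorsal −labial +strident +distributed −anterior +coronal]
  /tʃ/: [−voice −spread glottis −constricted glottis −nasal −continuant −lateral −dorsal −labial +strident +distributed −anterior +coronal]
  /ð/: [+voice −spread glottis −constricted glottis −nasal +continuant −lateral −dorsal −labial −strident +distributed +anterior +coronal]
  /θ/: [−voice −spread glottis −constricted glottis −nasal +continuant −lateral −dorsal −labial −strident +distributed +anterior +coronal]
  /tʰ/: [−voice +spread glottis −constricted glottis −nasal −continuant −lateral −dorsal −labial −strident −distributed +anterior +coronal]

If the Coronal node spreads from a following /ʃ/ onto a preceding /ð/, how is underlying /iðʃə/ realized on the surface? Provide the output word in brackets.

[iʒʃə]

Coronal immediately or transitively dominates [strident], [distributed], [anterior], [coronal].
After delinking /ð/'s Coronal and linking /ʃ/'s, the affected terminals become [+strident], [+distributed], [−anterior], [+coronal]; [voice], [spread glottis], [constricted glottis], … (outside Coronal) are retained from /ð/.
This feature bundle is that of [ʒ], so /iðʃə/ surfaces as [iʒʃə].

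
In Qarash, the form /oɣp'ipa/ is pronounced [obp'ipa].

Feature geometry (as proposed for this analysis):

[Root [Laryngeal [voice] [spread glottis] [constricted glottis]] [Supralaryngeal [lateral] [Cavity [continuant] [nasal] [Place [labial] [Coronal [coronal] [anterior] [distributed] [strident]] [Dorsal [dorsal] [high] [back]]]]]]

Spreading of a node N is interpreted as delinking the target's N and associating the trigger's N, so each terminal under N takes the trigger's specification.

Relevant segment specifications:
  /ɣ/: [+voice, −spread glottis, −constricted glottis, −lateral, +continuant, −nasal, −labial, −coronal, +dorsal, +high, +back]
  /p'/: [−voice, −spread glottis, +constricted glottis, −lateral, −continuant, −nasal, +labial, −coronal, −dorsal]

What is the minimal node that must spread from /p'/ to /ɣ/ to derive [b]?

Cavity

Feature comparison: [continuant], [labial], [dorsal], [high], [back] differ between /ɣ/ and [b]; the remaining terminals match.
Tracing each changed feature up the tree, the paths first meet at Cavity; any lower node misses at least one of them.
Spreading Cavity from /p'/ overwrites each of those terminals with /p'/'s values, yielding exactly [b].
[constricted glottis], [voice] stay as in /ɣ/ although /p'/ differs there, so no node dominating them spread; among the remaining candidates Cavity is the lowest that derives the output.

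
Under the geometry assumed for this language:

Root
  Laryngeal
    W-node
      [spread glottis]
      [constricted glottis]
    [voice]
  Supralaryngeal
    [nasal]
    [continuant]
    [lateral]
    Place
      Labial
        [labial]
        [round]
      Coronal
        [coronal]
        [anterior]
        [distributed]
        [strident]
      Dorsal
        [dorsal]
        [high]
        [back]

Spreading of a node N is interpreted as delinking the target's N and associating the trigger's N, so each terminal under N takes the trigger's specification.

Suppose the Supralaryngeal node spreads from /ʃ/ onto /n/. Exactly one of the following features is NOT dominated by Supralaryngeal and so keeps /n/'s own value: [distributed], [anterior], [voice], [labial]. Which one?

[voice]

Supralaryngeal dominates exactly [nasal], [continuant], [lateral], [labial], [round], [coronal], [anterior], [distributed], [strident], [dorsal], [high], [back].
[distributed], [anterior], [labial] all lie under Supralaryngeal, so they are overwritten when Supralaryngeal spreads.
[voice] attaches under Laryngeal, not under Supralaryngeal, so /n/ retains its own value for [voice].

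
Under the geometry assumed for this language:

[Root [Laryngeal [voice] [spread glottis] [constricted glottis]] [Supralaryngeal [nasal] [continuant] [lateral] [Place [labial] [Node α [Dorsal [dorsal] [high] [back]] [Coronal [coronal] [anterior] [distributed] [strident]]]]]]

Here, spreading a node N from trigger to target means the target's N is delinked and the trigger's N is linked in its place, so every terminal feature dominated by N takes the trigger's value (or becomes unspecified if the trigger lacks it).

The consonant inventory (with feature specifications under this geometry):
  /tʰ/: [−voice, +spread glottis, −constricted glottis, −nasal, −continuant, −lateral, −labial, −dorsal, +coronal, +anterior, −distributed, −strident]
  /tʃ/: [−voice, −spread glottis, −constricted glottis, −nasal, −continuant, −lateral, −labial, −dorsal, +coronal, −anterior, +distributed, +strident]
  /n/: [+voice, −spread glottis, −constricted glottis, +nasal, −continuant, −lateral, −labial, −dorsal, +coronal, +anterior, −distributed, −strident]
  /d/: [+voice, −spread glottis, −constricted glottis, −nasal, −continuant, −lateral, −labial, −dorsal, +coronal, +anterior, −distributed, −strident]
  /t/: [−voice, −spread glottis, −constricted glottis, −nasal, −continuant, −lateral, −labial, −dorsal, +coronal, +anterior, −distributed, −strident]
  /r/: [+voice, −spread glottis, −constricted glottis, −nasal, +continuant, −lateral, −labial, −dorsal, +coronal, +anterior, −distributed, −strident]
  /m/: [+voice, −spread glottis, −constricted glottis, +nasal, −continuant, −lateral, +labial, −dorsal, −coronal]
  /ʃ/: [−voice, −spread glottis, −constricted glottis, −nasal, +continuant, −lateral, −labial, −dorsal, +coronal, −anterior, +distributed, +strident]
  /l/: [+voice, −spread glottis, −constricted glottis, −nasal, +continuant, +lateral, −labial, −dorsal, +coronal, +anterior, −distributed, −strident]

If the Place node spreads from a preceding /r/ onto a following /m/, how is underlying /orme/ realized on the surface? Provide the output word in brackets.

Terminals under Place in this geometry: [labial], [dorsal], [high], [back], [coronal], [anterior], [distributed], [strident].
After delinking /m/'s Place and linking /r/'s, the affected terminals become [−labial], [−dorsal], [+coronal], [+anterior], [−distributed], [−strident]; [voice], [spread glottis], [constricted glottis], … (outside Place) are retained from /m/.
Among the inventory, only /n/ has exactly this specification, giving the surface form [orne].

[orne]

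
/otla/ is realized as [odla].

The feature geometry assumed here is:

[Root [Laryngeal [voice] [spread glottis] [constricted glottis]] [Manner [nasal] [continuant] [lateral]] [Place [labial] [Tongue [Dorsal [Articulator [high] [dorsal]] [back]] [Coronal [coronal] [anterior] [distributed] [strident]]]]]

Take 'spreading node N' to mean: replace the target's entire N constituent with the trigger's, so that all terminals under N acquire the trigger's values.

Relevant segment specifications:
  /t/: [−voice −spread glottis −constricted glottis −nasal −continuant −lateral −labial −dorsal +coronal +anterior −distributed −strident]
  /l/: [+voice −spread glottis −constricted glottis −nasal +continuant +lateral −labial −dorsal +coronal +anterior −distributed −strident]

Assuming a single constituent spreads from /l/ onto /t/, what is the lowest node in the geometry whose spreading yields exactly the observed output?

[voice]

The alternation /t/ → [d] changes [voice] and nothing else.
With a single altered terminal, the smallest constituent that could spread is that terminal — [voice].
[continuant], [lateral] stay as in /t/ although /l/ differs there, so no node dominating them spread; among the remaining candidates [voice] is the lowest that derives the output.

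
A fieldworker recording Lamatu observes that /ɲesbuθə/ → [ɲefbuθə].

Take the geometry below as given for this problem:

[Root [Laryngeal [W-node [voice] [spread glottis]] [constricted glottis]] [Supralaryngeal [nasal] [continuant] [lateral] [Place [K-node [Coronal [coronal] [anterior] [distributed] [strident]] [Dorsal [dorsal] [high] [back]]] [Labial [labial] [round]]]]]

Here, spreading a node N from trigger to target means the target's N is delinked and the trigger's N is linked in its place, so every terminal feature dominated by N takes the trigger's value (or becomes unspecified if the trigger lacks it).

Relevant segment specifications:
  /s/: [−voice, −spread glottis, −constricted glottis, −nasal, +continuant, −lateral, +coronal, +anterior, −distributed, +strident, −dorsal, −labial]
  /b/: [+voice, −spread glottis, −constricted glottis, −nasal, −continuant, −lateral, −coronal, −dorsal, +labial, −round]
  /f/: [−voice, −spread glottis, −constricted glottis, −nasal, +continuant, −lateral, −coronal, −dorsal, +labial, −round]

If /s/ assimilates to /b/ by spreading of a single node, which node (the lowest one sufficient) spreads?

Place

Feature comparison: [labial], [round], [coronal], [anterior], [distributed], [strident] differ between /s/ and [f]; the remaining terminals match.
The smallest constituent containing every changed terminal is Place — each of its daughters lacks at least one of the affected features.
If Place spreads, every terminal under it takes /b/'s value, producing [f] as observed.
[continuant] — on which /b/ differs from /s/ — is unchanged, so neither Supralaryngeal nor anything higher can have spread; the constituent is no larger than Place.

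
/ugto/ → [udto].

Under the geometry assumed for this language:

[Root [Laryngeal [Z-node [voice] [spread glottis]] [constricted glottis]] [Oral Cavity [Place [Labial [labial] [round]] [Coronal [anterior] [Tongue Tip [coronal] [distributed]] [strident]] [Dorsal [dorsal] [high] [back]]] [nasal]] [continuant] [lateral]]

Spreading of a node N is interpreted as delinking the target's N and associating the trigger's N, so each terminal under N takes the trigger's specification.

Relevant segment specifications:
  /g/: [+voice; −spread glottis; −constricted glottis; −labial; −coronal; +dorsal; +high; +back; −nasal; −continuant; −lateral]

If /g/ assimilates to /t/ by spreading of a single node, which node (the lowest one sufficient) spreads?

Place

Comparing /g/ with its surface form [d], the features that change are [coronal], [anterior], [distributed], [strident], [dorsal], [high], [back].
Tracing each changed feature up the tree, the paths first meet at Place; any lower node misses at least one of them.
If Place spreads, every terminal under it takes /t/'s value, producing [d] as observed.
[voice], a feature on which the two segments disagree outside Place, is unchanged — nothing dominating it spread, and Place is the minimal sufficient constituent.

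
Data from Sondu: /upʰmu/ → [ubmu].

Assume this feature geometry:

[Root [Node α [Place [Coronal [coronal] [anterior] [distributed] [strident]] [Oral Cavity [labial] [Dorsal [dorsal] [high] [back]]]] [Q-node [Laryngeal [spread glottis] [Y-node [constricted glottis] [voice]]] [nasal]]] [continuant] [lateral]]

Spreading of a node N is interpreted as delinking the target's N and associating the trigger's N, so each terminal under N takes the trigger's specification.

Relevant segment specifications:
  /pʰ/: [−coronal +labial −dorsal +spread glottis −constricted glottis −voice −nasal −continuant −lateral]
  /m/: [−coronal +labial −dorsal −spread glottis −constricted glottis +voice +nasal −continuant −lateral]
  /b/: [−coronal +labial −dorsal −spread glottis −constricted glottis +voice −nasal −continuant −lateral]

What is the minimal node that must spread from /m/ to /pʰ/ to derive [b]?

Laryngeal

Feature comparison: [voice], [spread glottis] differ between /pʰ/ and [b]; the remaining terminals match.
In this geometry the lowest node dominating all of them is Laryngeal: every daughter of Laryngeal dominates only a proper subset, so no lower node suffices.
Spreading Laryngeal from /m/ overwrites each of those terminals with /m/'s values, yielding exactly [b].
[nasal] — on which /m/ differs from /pʰ/ — is unchanged, so neither Q-node nor anything higher can have spread; the constituent is no larger than Laryngeal.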